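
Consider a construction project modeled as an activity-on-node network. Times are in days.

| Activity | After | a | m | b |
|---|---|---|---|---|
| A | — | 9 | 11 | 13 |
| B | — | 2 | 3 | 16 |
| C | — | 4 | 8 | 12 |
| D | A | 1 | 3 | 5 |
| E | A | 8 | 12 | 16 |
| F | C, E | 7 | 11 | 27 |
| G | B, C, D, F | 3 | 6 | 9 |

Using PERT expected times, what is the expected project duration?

te_A = (9 + 4·11 + 13)/6 = 66/6 = 11
te_B = (2 + 4·3 + 16)/6 = 30/6 = 5
te_C = (4 + 4·8 + 12)/6 = 48/6 = 8
te_D = (1 + 4·3 + 5)/6 = 18/6 = 3
te_E = (8 + 4·12 + 16)/6 = 72/6 = 12
te_F = (7 + 4·11 + 27)/6 = 78/6 = 13
te_G = (3 + 4·6 + 9)/6 = 36/6 = 6

Forward pass:
ES_A = 0; EF_A = 11
ES_B = 0; EF_B = 5
ES_C = 0; EF_C = 8
ES_D = 11; EF_D = 11+3 = 14
ES_E = 11; EF_E = 11+12 = 23
ES_F = max(EF_C=8, EF_E=23) = 23; EF_F = 23+13 = 36
ES_G = max(EF_B=5, EF_C=8, EF_D=14, EF_F=36) = 36; EF_G = 36+6 = 42
Expected project duration μ = 42 days. Critical path: A → E → F → G.

42 days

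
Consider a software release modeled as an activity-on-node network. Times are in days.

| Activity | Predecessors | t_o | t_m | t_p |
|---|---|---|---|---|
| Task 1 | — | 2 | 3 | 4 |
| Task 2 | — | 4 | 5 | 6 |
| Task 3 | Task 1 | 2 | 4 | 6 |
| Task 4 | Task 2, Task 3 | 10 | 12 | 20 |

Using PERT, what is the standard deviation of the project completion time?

te_Task 1 = (2 + 4·3 + 4)/6 = 18/6 = 3; σ²_Task 1 = ((4−2)/6)² = 0.111
te_Task 2 = (4 + 4·5 + 6)/6 = 30/6 = 5; σ²_Task 2 = ((6−4)/6)² = 0.111
te_Task 3 = (2 + 4·4 + 6)/6 = 24/6 = 4; σ²_Task 3 = ((6−2)/6)² = 0.444
te_Task 4 = (10 + 4·12 + 20)/6 = 78/6 = 13; σ²_Task 4 = ((20−10)/6)² = 2.778

Forward pass:
ES_Task 1 = 0; EF_Task 1 = 3
ES_Task 2 = 0; EF_Task 2 = 5
ES_Task 3 = 3; EF_Task 3 = 3+4 = 7
ES_Task 4 = max(EF_Task 2=5, EF_Task 3=7) = 7; EF_Task 4 = 7+13 = 20
Expected project duration μ = 20 days. Critical path: Task 1 → Task 3 → Task 4.

Variance along critical path = 0.111 + 0.444 + 2.778 = 3.333
σ = √3.333 = 1.826 days

1.83 days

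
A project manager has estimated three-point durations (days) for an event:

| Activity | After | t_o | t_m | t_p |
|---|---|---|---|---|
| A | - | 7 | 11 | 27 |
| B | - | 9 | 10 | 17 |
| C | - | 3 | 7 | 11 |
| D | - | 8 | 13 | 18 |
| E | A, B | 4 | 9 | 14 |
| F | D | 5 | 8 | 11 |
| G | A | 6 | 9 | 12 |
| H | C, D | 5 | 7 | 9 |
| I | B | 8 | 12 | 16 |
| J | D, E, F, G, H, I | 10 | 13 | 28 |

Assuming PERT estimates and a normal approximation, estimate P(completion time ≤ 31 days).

te_A = (7 + 4·11 + 27)/6 = 78/6 = 13; σ²_A = ((27−7)/6)² = 11.111
te_B = (9 + 4·10 + 17)/6 = 66/6 = 11; σ²_B = ((17−9)/6)² = 1.778
te_C = (3 + 4·7 + 11)/6 = 42/6 = 7; σ²_C = ((11−3)/6)² = 1.778
te_D = (8 + 4·13 + 18)/6 = 78/6 = 13; σ²_D = ((18−8)/6)² = 2.778
te_E = (4 + 4·9 + 14)/6 = 54/6 = 9; σ²_E = ((14−4)/6)² = 2.778
te_F = (5 + 4·8 + 11)/6 = 48/6 = 8; σ²_F = ((11−5)/6)² = 1.000
te_G = (6 + 4·9 + 12)/6 = 54/6 = 9; σ²_G = ((12−6)/6)² = 1.000
te_H = (5 + 4·7 + 9)/6 = 42/6 = 7; σ²_H = ((9−5)/6)² = 0.444
te_I = (8 + 4·12 + 16)/6 = 72/6 = 12; σ²_I = ((16−8)/6)² = 1.778
te_J = (10 + 4·13 + 28)/6 = 90/6 = 15; σ²_J = ((28−10)/6)² = 9.000

Forward pass:
ES_A = 0; EF_A = 13
ES_B = 0; EF_B = 11
ES_C = 0; EF_C = 7
ES_D = 0; EF_D = 13
ES_E = max(EF_A=13, EF_B=11) = 13; EF_E = 13+9 = 22
ES_F = 13; EF_F = 13+8 = 21
ES_G = 13; EF_G = 13+9 = 22
ES_H = max(EF_C=7, EF_D=13) = 13; EF_H = 13+7 = 20
ES_I = 11; EF_I = 11+12 = 23
ES_J = max(EF_D=13, EF_E=22, EF_F=21, EF_G=22, EF_H=20, EF_I=23) = 23; EF_J = 23+15 = 38
Expected project duration μ = 38 days. Critical path: B → I → J.

Variance along critical path = 1.778 + 1.778 + 9.000 = 12.556; σ = √12.556 = 3.543 days.
Z = (31 − 38) / 3.543 = -1.976
P(T ≤ 31) = Φ(-1.976) ≈ 0.024

0.024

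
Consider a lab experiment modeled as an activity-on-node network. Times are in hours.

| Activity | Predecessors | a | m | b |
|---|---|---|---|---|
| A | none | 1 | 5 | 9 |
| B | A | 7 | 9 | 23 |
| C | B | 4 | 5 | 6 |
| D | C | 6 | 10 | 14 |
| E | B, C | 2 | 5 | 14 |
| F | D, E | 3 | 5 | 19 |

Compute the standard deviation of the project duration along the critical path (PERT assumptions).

te_A = (1 + 4·5 + 9)/6 = 30/6 = 5; σ²_A = ((9−1)/6)² = 1.778
te_B = (7 + 4·9 + 23)/6 = 66/6 = 11; σ²_B = ((23−7)/6)² = 7.111
te_C = (4 + 4·5 + 6)/6 = 30/6 = 5; σ²_C = ((6−4)/6)² = 0.111
te_D = (6 + 4·10 + 14)/6 = 60/6 = 10; σ²_D = ((14−6)/6)² = 1.778
te_E = (2 + 4·5 + 14)/6 = 36/6 = 6; σ²_E = ((14−2)/6)² = 4.000
te_F = (3 + 4·5 + 19)/6 = 42/6 = 7; σ²_F = ((19−3)/6)² = 7.111

Forward pass:
ES_A = 0; EF_A = 5
ES_B = 5; EF_B = 5+11 = 16
ES_C = 16; EF_C = 16+5 = 21
ES_D = 21; EF_D = 21+10 = 31
ES_E = max(EF_B=16, EF_C=21) = 21; EF_E = 21+6 = 27
ES_F = max(EF_D=31, EF_E=27) = 31; EF_F = 31+7 = 38
Expected project duration μ = 38 hours. Critical path: A → B → C → D → F.

Variance along critical path = 1.778 + 7.111 + 0.111 + 1.778 + 7.111 = 17.889
σ = √17.889 = 4.230 hours

4.23 hours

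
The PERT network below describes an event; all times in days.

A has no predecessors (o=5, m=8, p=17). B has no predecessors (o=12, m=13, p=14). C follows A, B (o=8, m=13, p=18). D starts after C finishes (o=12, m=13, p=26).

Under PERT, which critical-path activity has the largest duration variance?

te_A = (5 + 4·8 + 17)/6 = 54/6 = 9; σ²_A = ((17−5)/6)² = 4.000
te_B = (12 + 4·13 + 14)/6 = 78/6 = 13; σ²_B = ((14−12)/6)² = 0.111
te_C = (8 + 4·13 + 18)/6 = 78/6 = 13; σ²_C = ((18−8)/6)² = 2.778
te_D = (12 + 4·13 + 26)/6 = 90/6 = 15; σ²_D = ((26−12)/6)² = 5.444

Forward pass:
ES_A = 0; EF_A = 9
ES_B = 0; EF_B = 13
ES_C = max(EF_A=9, EF_B=13) = 13; EF_C = 13+13 = 26
ES_D = 26; EF_D = 26+15 = 41
Expected project duration μ = 41 days. Critical path: B → C → D.

Variances on critical path: σ²_B=0.111, σ²_C=2.778, σ²_D=5.444.
Largest is σ²_D = 5.444.

D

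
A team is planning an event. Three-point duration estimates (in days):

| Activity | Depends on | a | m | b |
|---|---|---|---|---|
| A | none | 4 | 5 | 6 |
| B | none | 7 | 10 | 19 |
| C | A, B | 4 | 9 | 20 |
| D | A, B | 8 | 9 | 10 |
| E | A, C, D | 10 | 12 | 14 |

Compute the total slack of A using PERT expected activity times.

te_A = (4 + 4·5 + 6)/6 = 30/6 = 5
te_B = (7 + 4·10 + 19)/6 = 66/6 = 11
te_C = (4 + 4·9 + 20)/6 = 60/6 = 10
te_D = (8 + 4·9 + 10)/6 = 54/6 = 9
te_E = (10 + 4·12 + 14)/6 = 72/6 = 12

Forward pass:
ES_A = 0; EF_A = 5
ES_B = 0; EF_B = 11
ES_C = max(EF_A=5, EF_B=11) = 11; EF_C = 11+10 = 21
ES_D = max(EF_A=5, EF_B=11) = 11; EF_D = 11+9 = 20
ES_E = max(EF_A=5, EF_C=21, EF_D=20) = 21; EF_E = 21+12 = 33
Expected project duration μ = 33 days. Critical path: B → C → E.

Backward pass:
LF_E = 33; LS_E = 33−12 = 21
LF_D = LS_E = 21; LS_D = 21−9 = 12
LF_C = LS_E = 21; LS_C = 21−10 = 11
LF_B = min(LS_C=11, LS_D=12) = 11; LS_B = 11−11 = 0
LF_A = min(LS_C=11, LS_D=12, LS_E=21) = 11; LS_A = 11−5 = 6
Slack_A = LS_A − ES_A = 6 − 0 = 6

6 days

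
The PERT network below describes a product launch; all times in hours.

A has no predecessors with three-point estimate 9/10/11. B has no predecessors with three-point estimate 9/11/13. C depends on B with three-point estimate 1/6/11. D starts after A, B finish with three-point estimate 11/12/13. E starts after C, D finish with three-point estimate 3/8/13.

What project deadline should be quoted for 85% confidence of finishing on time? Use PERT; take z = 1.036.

32.9 hours

te_A = (9 + 4·10 + 11)/6 = 60/6 = 10; σ²_A = ((11−9)/6)² = 0.111
te_B = (9 + 4·11 + 13)/6 = 66/6 = 11; σ²_B = ((13−9)/6)² = 0.444
te_C = (1 + 4·6 + 11)/6 = 36/6 = 6; σ²_C = ((11−1)/6)² = 2.778
te_D = (11 + 4·12 + 13)/6 = 72/6 = 12; σ²_D = ((13−11)/6)² = 0.111
te_E = (3 + 4·8 + 13)/6 = 48/6 = 8; σ²_E = ((13−3)/6)² = 2.778

Forward pass:
ES_A = 0; EF_A = 10
ES_B = 0; EF_B = 11
ES_C = 11; EF_C = 11+6 = 17
ES_D = max(EF_A=10, EF_B=11) = 11; EF_D = 11+12 = 23
ES_E = max(EF_C=17, EF_D=23) = 23; EF_E = 23+8 = 31
Expected project duration μ = 31 hours. Critical path: B → D → E.

Variance along critical path = 0.444 + 0.111 + 2.778 = 3.333; σ = 1.826 hours.
D = μ + z·σ = 31 + 1.036·1.826 = 32.9 hours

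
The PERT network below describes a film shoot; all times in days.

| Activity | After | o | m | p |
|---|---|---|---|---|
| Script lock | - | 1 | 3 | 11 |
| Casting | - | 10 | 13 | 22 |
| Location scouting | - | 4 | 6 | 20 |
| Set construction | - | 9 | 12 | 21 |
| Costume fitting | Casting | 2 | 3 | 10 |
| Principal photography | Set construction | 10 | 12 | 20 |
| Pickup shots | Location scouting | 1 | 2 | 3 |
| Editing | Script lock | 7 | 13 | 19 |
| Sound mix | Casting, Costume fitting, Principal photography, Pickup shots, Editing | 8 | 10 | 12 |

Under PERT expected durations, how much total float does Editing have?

te_Script lock = (1 + 4·3 + 11)/6 = 24/6 = 4
te_Casting = (10 + 4·13 + 22)/6 = 84/6 = 14
te_Location scouting = (4 + 4·6 + 20)/6 = 48/6 = 8
te_Set construction = (9 + 4·12 + 21)/6 = 78/6 = 13
te_Costume fitting = (2 + 4·3 + 10)/6 = 24/6 = 4
te_Principal photography = (10 + 4·12 + 20)/6 = 78/6 = 13
te_Pickup shots = (1 + 4·2 + 3)/6 = 12/6 = 2
te_Editing = (7 + 4·13 + 19)/6 = 78/6 = 13
te_Sound mix = (8 + 4·10 + 12)/6 = 60/6 = 10

Forward pass:
ES_Script lock = 0; EF_Script lock = 4
ES_Casting = 0; EF_Casting = 14
ES_Location scouting = 0; EF_Location scouting = 8
ES_Set construction = 0; EF_Set construction = 13
ES_Costume fitting = 14; EF_Costume fitting = 14+4 = 18
ES_Principal photography = 13; EF_Principal photography = 13+13 = 26
ES_Pickup shots = 8; EF_Pickup shots = 8+2 = 10
ES_Editing = 4; EF_Editing = 4+13 = 17
ES_Sound mix = max(EF_Casting=14, EF_Costume fitting=18, EF_Principal photography=26, EF_Pickup shots=10, EF_Editing=17) = 26; EF_Sound mix = 26+10 = 36
Expected project duration μ = 36 days. Critical path: Set construction → Principal photography → Sound mix.

Backward pass:
LF_Sound mix = 36; LS_Sound mix = 36−10 = 26
LF_Editing = LS_Sound mix = 26; LS_Editing = 26−13 = 13
LF_Pickup shots = LS_Sound mix = 26; LS_Pickup shots = 26−2 = 24
LF_Principal photography = LS_Sound mix = 26; LS_Principal photography = 26−13 = 13
LF_Costume fitting = LS_Sound mix = 26; LS_Costume fitting = 26−4 = 22
LF_Set construction = LS_Principal photography = 13; LS_Set construction = 13−13 = 0
LF_Location scouting = LS_Pickup shots = 24; LS_Location scouting = 24−8 = 16
LF_Casting = min(LS_Costume fitting=22, LS_Sound mix=26) = 22; LS_Casting = 22−14 = 8
LF_Script lock = LS_Editing = 13; LS_Script lock = 13−4 = 9
Slack_Editing = LS_Editing − ES_Editing = 13 − 4 = 9

9 days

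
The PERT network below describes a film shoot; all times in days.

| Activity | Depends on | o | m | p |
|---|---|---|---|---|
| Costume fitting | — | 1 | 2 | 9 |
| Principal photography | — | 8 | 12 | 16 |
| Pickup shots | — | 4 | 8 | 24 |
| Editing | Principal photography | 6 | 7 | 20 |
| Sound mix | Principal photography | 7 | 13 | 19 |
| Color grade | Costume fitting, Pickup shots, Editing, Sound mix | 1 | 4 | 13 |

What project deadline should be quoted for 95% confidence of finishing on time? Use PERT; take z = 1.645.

te_Costume fitting = (1 + 4·2 + 9)/6 = 18/6 = 3; σ²_Costume fitting = ((9−1)/6)² = 1.778
te_Principal photography = (8 + 4·12 + 16)/6 = 72/6 = 12; σ²_Principal photography = ((16−8)/6)² = 1.778
te_Pickup shots = (4 + 4·8 + 24)/6 = 60/6 = 10; σ²_Pickup shots = ((24−4)/6)² = 11.111
te_Editing = (6 + 4·7 + 20)/6 = 54/6 = 9; σ²_Editing = ((20−6)/6)² = 5.444
te_Sound mix = (7 + 4·13 + 19)/6 = 78/6 = 13; σ²_Sound mix = ((19−7)/6)² = 4.000
te_Color grade = (1 + 4·4 + 13)/6 = 30/6 = 5; σ²_Color grade = ((13−1)/6)² = 4.000

Forward pass:
ES_Costume fitting = 0; EF_Costume fitting = 3
ES_Principal photography = 0; EF_Principal photography = 12
ES_Pickup shots = 0; EF_Pickup shots = 10
ES_Editing = 12; EF_Editing = 12+9 = 21
ES_Sound mix = 12; EF_Sound mix = 12+13 = 25
ES_Color grade = max(EF_Costume fitting=3, EF_Pickup shots=10, EF_Editing=21, EF_Sound mix=25) = 25; EF_Color grade = 25+5 = 30
Expected project duration μ = 30 days. Critical path: Principal photography → Sound mix → Color grade.

Variance along critical path = 1.778 + 4.000 + 4.000 = 9.778; σ = 3.127 days.
D = μ + z·σ = 30 + 1.645·3.127 = 35.1 days

35.1 days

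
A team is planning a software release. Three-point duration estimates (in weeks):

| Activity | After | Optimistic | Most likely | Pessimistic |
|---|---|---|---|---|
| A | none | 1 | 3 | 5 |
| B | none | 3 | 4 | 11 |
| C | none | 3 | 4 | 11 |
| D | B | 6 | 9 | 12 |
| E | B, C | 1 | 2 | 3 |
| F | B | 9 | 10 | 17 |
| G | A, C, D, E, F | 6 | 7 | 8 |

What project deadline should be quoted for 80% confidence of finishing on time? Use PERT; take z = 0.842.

24.6 weeks

te_A = (1 + 4·3 + 5)/6 = 18/6 = 3; σ²_A = ((5−1)/6)² = 0.444
te_B = (3 + 4·4 + 11)/6 = 30/6 = 5; σ²_B = ((11−3)/6)² = 1.778
te_C = (3 + 4·4 + 11)/6 = 30/6 = 5; σ²_C = ((11−3)/6)² = 1.778
te_D = (6 + 4·9 + 12)/6 = 54/6 = 9; σ²_D = ((12−6)/6)² = 1.000
te_E = (1 + 4·2 + 3)/6 = 12/6 = 2; σ²_E = ((3−1)/6)² = 0.111
te_F = (9 + 4·10 + 17)/6 = 66/6 = 11; σ²_F = ((17−9)/6)² = 1.778
te_G = (6 + 4·7 + 8)/6 = 42/6 = 7; σ²_G = ((8−6)/6)² = 0.111

Forward pass:
ES_A = 0; EF_A = 3
ES_B = 0; EF_B = 5
ES_C = 0; EF_C = 5
ES_D = 5; EF_D = 5+9 = 14
ES_E = max(EF_B=5, EF_C=5) = 5; EF_E = 5+2 = 7
ES_F = 5; EF_F = 5+11 = 16
ES_G = max(EF_A=3, EF_C=5, EF_D=14, EF_E=7, EF_F=16) = 16; EF_G = 16+7 = 23
Expected project duration μ = 23 weeks. Critical path: B → F → G.

Variance along critical path = 1.778 + 1.778 + 0.111 = 3.667; σ = 1.915 weeks.
D = μ + z·σ = 23 + 0.842·1.915 = 24.6 weeks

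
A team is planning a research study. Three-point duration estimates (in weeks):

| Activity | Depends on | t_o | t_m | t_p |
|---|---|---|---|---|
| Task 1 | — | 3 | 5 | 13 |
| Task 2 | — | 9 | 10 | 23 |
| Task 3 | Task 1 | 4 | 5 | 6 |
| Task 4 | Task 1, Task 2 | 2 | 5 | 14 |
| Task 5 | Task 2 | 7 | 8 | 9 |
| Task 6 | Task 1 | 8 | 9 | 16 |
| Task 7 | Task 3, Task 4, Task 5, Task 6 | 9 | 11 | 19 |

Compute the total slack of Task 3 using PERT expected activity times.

te_Task 1 = (3 + 4·5 + 13)/6 = 36/6 = 6
te_Task 2 = (9 + 4·10 + 23)/6 = 72/6 = 12
te_Task 3 = (4 + 4·5 + 6)/6 = 30/6 = 5
te_Task 4 = (2 + 4·5 + 14)/6 = 36/6 = 6
te_Task 5 = (7 + 4·8 + 9)/6 = 48/6 = 8
te_Task 6 = (8 + 4·9 + 16)/6 = 60/6 = 10
te_Task 7 = (9 + 4·11 + 19)/6 = 72/6 = 12

Forward pass:
ES_Task 1 = 0; EF_Task 1 = 6
ES_Task 2 = 0; EF_Task 2 = 12
ES_Task 3 = 6; EF_Task 3 = 6+5 = 11
ES_Task 4 = max(EF_Task 1=6, EF_Task 2=12) = 12; EF_Task 4 = 12+6 = 18
ES_Task 5 = 12; EF_Task 5 = 12+8 = 20
ES_Task 6 = 6; EF_Task 6 = 6+10 = 16
ES_Task 7 = max(EF_Task 3=11, EF_Task 4=18, EF_Task 5=20, EF_Task 6=16) = 20; EF_Task 7 = 20+12 = 32
Expected project duration μ = 32 weeks. Critical path: Task 2 → Task 5 → Task 7.

Backward pass:
LF_Task 7 = 32; LS_Task 7 = 32−12 = 20
LF_Task 6 = LS_Task 7 = 20; LS_Task 6 = 20−10 = 10
LF_Task 5 = LS_Task 7 = 20; LS_Task 5 = 20−8 = 12
LF_Task 4 = LS_Task 7 = 20; LS_Task 4 = 20−6 = 14
LF_Task 3 = LS_Task 7 = 20; LS_Task 3 = 20−5 = 15
LF_Task 2 = min(LS_Task 4=14, LS_Task 5=12) = 12; LS_Task 2 = 12−12 = 0
LF_Task 1 = min(LS_Task 3=15, LS_Task 4=14, LS_Task 6=10) = 10; LS_Task 1 = 10−6 = 4
Slack_Task 3 = LS_Task 3 − ES_Task 3 = 15 − 6 = 9

9 weeks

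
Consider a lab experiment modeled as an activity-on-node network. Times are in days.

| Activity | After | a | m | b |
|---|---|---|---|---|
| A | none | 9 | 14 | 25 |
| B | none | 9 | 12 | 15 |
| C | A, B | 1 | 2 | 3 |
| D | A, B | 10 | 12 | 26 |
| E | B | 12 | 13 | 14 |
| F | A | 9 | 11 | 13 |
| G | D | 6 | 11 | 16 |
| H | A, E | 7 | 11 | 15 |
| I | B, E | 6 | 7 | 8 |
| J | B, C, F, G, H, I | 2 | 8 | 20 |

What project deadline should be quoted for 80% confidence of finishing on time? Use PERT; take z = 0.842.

te_A = (9 + 4·14 + 25)/6 = 90/6 = 15; σ²_A = ((25−9)/6)² = 7.111
te_B = (9 + 4·12 + 15)/6 = 72/6 = 12; σ²_B = ((15−9)/6)² = 1.000
te_C = (1 + 4·2 + 3)/6 = 12/6 = 2; σ²_C = ((3−1)/6)² = 0.111
te_D = (10 + 4·12 + 26)/6 = 84/6 = 14; σ²_D = ((26−10)/6)² = 7.111
te_E = (12 + 4·13 + 14)/6 = 78/6 = 13; σ²_E = ((14−12)/6)² = 0.111
te_F = (9 + 4·11 + 13)/6 = 66/6 = 11; σ²_F = ((13−9)/6)² = 0.444
te_G = (6 + 4·11 + 16)/6 = 66/6 = 11; σ²_G = ((16−6)/6)² = 2.778
te_H = (7 + 4·11 + 15)/6 = 66/6 = 11; σ²_H = ((15−7)/6)² = 1.778
te_I = (6 + 4·7 + 8)/6 = 42/6 = 7; σ²_I = ((8−6)/6)² = 0.111
te_J = (2 + 4·8 + 20)/6 = 54/6 = 9; σ²_J = ((20−2)/6)² = 9.000

Forward pass:
ES_A = 0; EF_A = 15
ES_B = 0; EF_B = 12
ES_C = max(EF_A=15, EF_B=12) = 15; EF_C = 15+2 = 17
ES_D = max(EF_A=15, EF_B=12) = 15; EF_D = 15+14 = 29
ES_E = 12; EF_E = 12+13 = 25
ES_F = 15; EF_F = 15+11 = 26
ES_G = 29; EF_G = 29+11 = 40
ES_H = max(EF_A=15, EF_E=25) = 25; EF_H = 25+11 = 36
ES_I = max(EF_B=12, EF_E=25) = 25; EF_I = 25+7 = 32
ES_J = max(EF_B=12, EF_C=17, EF_F=26, EF_G=40, EF_H=36, EF_I=32) = 40; EF_J = 40+9 = 49
Expected project duration μ = 49 days. Critical path: A → D → G → J.

Variance along critical path = 7.111 + 7.111 + 2.778 + 9.000 = 26.000; σ = 5.099 days.
D = μ + z·σ = 49 + 0.842·5.099 = 53.3 days

53.3 days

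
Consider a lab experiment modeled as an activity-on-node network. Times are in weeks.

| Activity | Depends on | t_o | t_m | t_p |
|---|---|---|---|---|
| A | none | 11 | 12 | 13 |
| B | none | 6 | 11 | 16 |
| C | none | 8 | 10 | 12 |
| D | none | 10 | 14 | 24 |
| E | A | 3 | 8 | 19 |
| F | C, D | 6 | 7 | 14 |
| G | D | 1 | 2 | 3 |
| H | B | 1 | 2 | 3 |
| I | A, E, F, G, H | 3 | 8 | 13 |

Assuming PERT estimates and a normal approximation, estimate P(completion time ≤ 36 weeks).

te_A = (11 + 4·12 + 13)/6 = 72/6 = 12; σ²_A = ((13−11)/6)² = 0.111
te_B = (6 + 4·11 + 16)/6 = 66/6 = 11; σ²_B = ((16−6)/6)² = 2.778
te_C = (8 + 4·10 + 12)/6 = 60/6 = 10; σ²_C = ((12−8)/6)² = 0.444
te_D = (10 + 4·14 + 24)/6 = 90/6 = 15; σ²_D = ((24−10)/6)² = 5.444
te_E = (3 + 4·8 + 19)/6 = 54/6 = 9; σ²_E = ((19−3)/6)² = 7.111
te_F = (6 + 4·7 + 14)/6 = 48/6 = 8; σ²_F = ((14−6)/6)² = 1.778
te_G = (1 + 4·2 + 3)/6 = 12/6 = 2; σ²_G = ((3−1)/6)² = 0.111
te_H = (1 + 4·2 + 3)/6 = 12/6 = 2; σ²_H = ((3−1)/6)² = 0.111
te_I = (3 + 4·8 + 13)/6 = 48/6 = 8; σ²_I = ((13−3)/6)² = 2.778

Forward pass:
ES_A = 0; EF_A = 12
ES_B = 0; EF_B = 11
ES_C = 0; EF_C = 10
ES_D = 0; EF_D = 15
ES_E = 12; EF_E = 12+9 = 21
ES_F = max(EF_C=10, EF_D=15) = 15; EF_F = 15+8 = 23
ES_G = 15; EF_G = 15+2 = 17
ES_H = 11; EF_H = 11+2 = 13
ES_I = max(EF_A=12, EF_E=21, EF_F=23, EF_G=17, EF_H=13) = 23; EF_I = 23+8 = 31
Expected project duration μ = 31 weeks. Critical path: D → F → I.

Variance along critical path = 5.444 + 1.778 + 2.778 = 10.000; σ = √10.000 = 3.162 weeks.
Z = (36 − 31) / 3.162 = 1.581
P(T ≤ 36) = Φ(1.581) ≈ 0.943

0.943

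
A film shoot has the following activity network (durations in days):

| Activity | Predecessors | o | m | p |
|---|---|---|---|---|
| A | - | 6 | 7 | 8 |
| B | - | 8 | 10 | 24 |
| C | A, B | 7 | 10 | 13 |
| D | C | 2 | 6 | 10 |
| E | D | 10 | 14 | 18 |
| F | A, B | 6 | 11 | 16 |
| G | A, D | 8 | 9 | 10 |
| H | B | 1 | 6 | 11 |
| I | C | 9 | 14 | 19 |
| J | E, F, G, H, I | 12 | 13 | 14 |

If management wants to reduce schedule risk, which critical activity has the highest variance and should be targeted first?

te_A = (6 + 4·7 + 8)/6 = 42/6 = 7; σ²_A = ((8−6)/6)² = 0.111
te_B = (8 + 4·10 + 24)/6 = 72/6 = 12; σ²_B = ((24−8)/6)² = 7.111
te_C = (7 + 4·10 + 13)/6 = 60/6 = 10; σ²_C = ((13−7)/6)² = 1.000
te_D = (2 + 4·6 + 10)/6 = 36/6 = 6; σ²_D = ((10−2)/6)² = 1.778
te_E = (10 + 4·14 + 18)/6 = 84/6 = 14; σ²_E = ((18−10)/6)² = 1.778
te_F = (6 + 4·11 + 16)/6 = 66/6 = 11; σ²_F = ((16−6)/6)² = 2.778
te_G = (8 + 4·9 + 10)/6 = 54/6 = 9; σ²_G = ((10−8)/6)² = 0.111
te_H = (1 + 4·6 + 11)/6 = 36/6 = 6; σ²_H = ((11−1)/6)² = 2.778
te_I = (9 + 4·14 + 19)/6 = 84/6 = 14; σ²_I = ((19−9)/6)² = 2.778
te_J = (12 + 4·13 + 14)/6 = 78/6 = 13; σ²_J = ((14−12)/6)² = 0.111

Forward pass:
ES_A = 0; EF_A = 7
ES_B = 0; EF_B = 12
ES_C = max(EF_A=7, EF_B=12) = 12; EF_C = 12+10 = 22
ES_D = 22; EF_D = 22+6 = 28
ES_E = 28; EF_E = 28+14 = 42
ES_F = max(EF_A=7, EF_B=12) = 12; EF_F = 12+11 = 23
ES_G = max(EF_A=7, EF_D=28) = 28; EF_G = 28+9 = 37
ES_H = 12; EF_H = 12+6 = 18
ES_I = 22; EF_I = 22+14 = 36
ES_J = max(EF_E=42, EF_F=23, EF_G=37, EF_H=18, EF_I=36) = 42; EF_J = 42+13 = 55
Expected project duration μ = 55 days. Critical path: B → C → D → E → J.

Variances on critical path: σ²_B=7.111, σ²_C=1.000, σ²_D=1.778, σ²_E=1.778, σ²_J=0.111.
Largest is σ²_B = 7.111.

B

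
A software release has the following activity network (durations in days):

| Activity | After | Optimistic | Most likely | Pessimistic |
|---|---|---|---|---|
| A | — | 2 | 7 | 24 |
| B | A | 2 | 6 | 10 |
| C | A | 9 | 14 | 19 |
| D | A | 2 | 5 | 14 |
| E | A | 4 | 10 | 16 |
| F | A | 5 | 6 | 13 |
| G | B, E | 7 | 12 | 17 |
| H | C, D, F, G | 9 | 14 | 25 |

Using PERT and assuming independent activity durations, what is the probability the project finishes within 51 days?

0.831

te_A = (2 + 4·7 + 24)/6 = 54/6 = 9; σ²_A = ((24−2)/6)² = 13.444
te_B = (2 + 4·6 + 10)/6 = 36/6 = 6; σ²_B = ((10−2)/6)² = 1.778
te_C = (9 + 4·14 + 19)/6 = 84/6 = 14; σ²_C = ((19−9)/6)² = 2.778
te_D = (2 + 4·5 + 14)/6 = 36/6 = 6; σ²_D = ((14−2)/6)² = 4.000
te_E = (4 + 4·10 + 16)/6 = 60/6 = 10; σ²_E = ((16−4)/6)² = 4.000
te_F = (5 + 4·6 + 13)/6 = 42/6 = 7; σ²_F = ((13−5)/6)² = 1.778
te_G = (7 + 4·12 + 17)/6 = 72/6 = 12; σ²_G = ((17−7)/6)² = 2.778
te_H = (9 + 4·14 + 25)/6 = 90/6 = 15; σ²_H = ((25−9)/6)² = 7.111

Forward pass:
ES_A = 0; EF_A = 9
ES_B = 9; EF_B = 9+6 = 15
ES_C = 9; EF_C = 9+14 = 23
ES_D = 9; EF_D = 9+6 = 15
ES_E = 9; EF_E = 9+10 = 19
ES_F = 9; EF_F = 9+7 = 16
ES_G = max(EF_B=15, EF_E=19) = 19; EF_G = 19+12 = 31
ES_H = max(EF_C=23, EF_D=15, EF_F=16, EF_G=31) = 31; EF_H = 31+15 = 46
Expected project duration μ = 46 days. Critical path: A → E → G → H.

Variance along critical path = 13.444 + 4.000 + 2.778 + 7.111 = 27.333; σ = √27.333 = 5.228 days.
Z = (51 − 46) / 5.228 = 0.956
P(T ≤ 51) = Φ(0.956) ≈ 0.831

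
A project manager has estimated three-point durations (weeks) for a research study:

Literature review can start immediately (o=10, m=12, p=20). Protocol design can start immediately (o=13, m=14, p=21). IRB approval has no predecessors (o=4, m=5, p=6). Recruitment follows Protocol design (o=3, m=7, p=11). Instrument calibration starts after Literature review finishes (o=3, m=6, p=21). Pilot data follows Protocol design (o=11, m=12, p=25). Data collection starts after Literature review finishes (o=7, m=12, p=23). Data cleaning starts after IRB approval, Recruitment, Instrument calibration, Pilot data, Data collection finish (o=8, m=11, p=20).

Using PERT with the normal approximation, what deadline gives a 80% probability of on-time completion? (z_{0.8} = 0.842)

te_Literature review = (10 + 4·12 + 20)/6 = 78/6 = 13; σ²_Literature review = ((20−10)/6)² = 2.778
te_Protocol design = (13 + 4·14 + 21)/6 = 90/6 = 15; σ²_Protocol design = ((21−13)/6)² = 1.778
te_IRB approval = (4 + 4·5 + 6)/6 = 30/6 = 5; σ²_IRB approval = ((6−4)/6)² = 0.111
te_Recruitment = (3 + 4·7 + 11)/6 = 42/6 = 7; σ²_Recruitment = ((11−3)/6)² = 1.778
te_Instrument calibration = (3 + 4·6 + 21)/6 = 48/6 = 8; σ²_Instrument calibration = ((21−3)/6)² = 9.000
te_Pilot data = (11 + 4·12 + 25)/6 = 84/6 = 14; σ²_Pilot data = ((25−11)/6)² = 5.444
te_Data collection = (7 + 4·12 + 23)/6 = 78/6 = 13; σ²_Data collection = ((23−7)/6)² = 7.111
te_Data cleaning = (8 + 4·11 + 20)/6 = 72/6 = 12; σ²_Data cleaning = ((20−8)/6)² = 4.000

Forward pass:
ES_Literature review = 0; EF_Literature review = 13
ES_Protocol design = 0; EF_Protocol design = 15
ES_IRB approval = 0; EF_IRB approval = 5
ES_Recruitment = 15; EF_Recruitment = 15+7 = 22
ES_Instrument calibration = 13; EF_Instrument calibration = 13+8 = 21
ES_Pilot data = 15; EF_Pilot data = 15+14 = 29
ES_Data collection = 13; EF_Data collection = 13+13 = 26
ES_Data cleaning = max(EF_IRB approval=5, EF_Recruitment=22, EF_Instrument calibration=21, EF_Pilot data=29, EF_Data collection=26) = 29; EF_Data cleaning = 29+12 = 41
Expected project duration μ = 41 weeks. Critical path: Protocol design → Pilot data → Data cleaning.

Variance along critical path = 1.778 + 5.444 + 4.000 = 11.222; σ = 3.350 weeks.
D = μ + z·σ = 41 + 0.842·3.350 = 43.8 weeks

43.8 weeks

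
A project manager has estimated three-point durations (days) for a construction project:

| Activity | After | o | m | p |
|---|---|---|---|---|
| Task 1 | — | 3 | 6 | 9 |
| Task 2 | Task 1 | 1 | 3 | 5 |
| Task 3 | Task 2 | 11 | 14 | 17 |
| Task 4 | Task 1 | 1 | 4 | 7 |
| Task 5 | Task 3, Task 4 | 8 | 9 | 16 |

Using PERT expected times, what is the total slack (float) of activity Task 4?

13 days

te_Task 1 = (3 + 4·6 + 9)/6 = 36/6 = 6
te_Task 2 = (1 + 4·3 + 5)/6 = 18/6 = 3
te_Task 3 = (11 + 4·14 + 17)/6 = 84/6 = 14
te_Task 4 = (1 + 4·4 + 7)/6 = 24/6 = 4
te_Task 5 = (8 + 4·9 + 16)/6 = 60/6 = 10

Forward pass:
ES_Task 1 = 0; EF_Task 1 = 6
ES_Task 2 = 6; EF_Task 2 = 6+3 = 9
ES_Task 3 = 9; EF_Task 3 = 9+14 = 23
ES_Task 4 = 6; EF_Task 4 = 6+4 = 10
ES_Task 5 = max(EF_Task 3=23, EF_Task 4=10) = 23; EF_Task 5 = 23+10 = 33
Expected project duration μ = 33 days. Critical path: Task 1 → Task 2 → Task 3 → Task 5.

Backward pass:
LF_Task 5 = 33; LS_Task 5 = 33−10 = 23
LF_Task 4 = LS_Task 5 = 23; LS_Task 4 = 23−4 = 19
LF_Task 3 = LS_Task 5 = 23; LS_Task 3 = 23−14 = 9
LF_Task 2 = LS_Task 3 = 9; LS_Task 2 = 9−3 = 6
LF_Task 1 = min(LS_Task 2=6, LS_Task 4=19) = 6; LS_Task 1 = 6−6 = 0
Slack_Task 4 = LS_Task 4 − ES_Task 4 = 19 − 6 = 13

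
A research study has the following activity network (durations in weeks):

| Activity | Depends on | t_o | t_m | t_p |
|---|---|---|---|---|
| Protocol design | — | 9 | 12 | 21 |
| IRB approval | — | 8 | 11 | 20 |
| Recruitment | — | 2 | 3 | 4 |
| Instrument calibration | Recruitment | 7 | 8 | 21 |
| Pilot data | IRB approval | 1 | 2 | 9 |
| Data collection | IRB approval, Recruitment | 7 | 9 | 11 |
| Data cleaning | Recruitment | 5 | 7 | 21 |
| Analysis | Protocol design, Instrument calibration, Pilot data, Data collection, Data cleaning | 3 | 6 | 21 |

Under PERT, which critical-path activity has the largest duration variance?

Analysis

te_Protocol design = (9 + 4·12 + 21)/6 = 78/6 = 13; σ²_Protocol design = ((21−9)/6)² = 4.000
te_IRB approval = (8 + 4·11 + 20)/6 = 72/6 = 12; σ²_IRB approval = ((20−8)/6)² = 4.000
te_Recruitment = (2 + 4·3 + 4)/6 = 18/6 = 3; σ²_Recruitment = ((4−2)/6)² = 0.111
te_Instrument calibration = (7 + 4·8 + 21)/6 = 60/6 = 10; σ²_Instrument calibration = ((21−7)/6)² = 5.444
te_Pilot data = (1 + 4·2 + 9)/6 = 18/6 = 3; σ²_Pilot data = ((9−1)/6)² = 1.778
te_Data collection = (7 + 4·9 + 11)/6 = 54/6 = 9; σ²_Data collection = ((11−7)/6)² = 0.444
te_Data cleaning = (5 + 4·7 + 21)/6 = 54/6 = 9; σ²_Data cleaning = ((21−5)/6)² = 7.111
te_Analysis = (3 + 4·6 + 21)/6 = 48/6 = 8; σ²_Analysis = ((21−3)/6)² = 9.000

Forward pass:
ES_Protocol design = 0; EF_Protocol design = 13
ES_IRB approval = 0; EF_IRB approval = 12
ES_Recruitment = 0; EF_Recruitment = 3
ES_Instrument calibration = 3; EF_Instrument calibration = 3+10 = 13
ES_Pilot data = 12; EF_Pilot data = 12+3 = 15
ES_Data collection = max(EF_IRB approval=12, EF_Recruitment=3) = 12; EF_Data collection = 12+9 = 21
ES_Data cleaning = 3; EF_Data cleaning = 3+9 = 12
ES_Analysis = max(EF_Protocol design=13, EF_Instrument calibration=13, EF_Pilot data=15, EF_Data collection=21, EF_Data cleaning=12) = 21; EF_Analysis = 21+8 = 29
Expected project duration μ = 29 weeks. Critical path: IRB approval → Data collection → Analysis.

Variances on critical path: σ²_IRB approval=4.000, σ²_Data collection=0.444, σ²_Analysis=9.000.
Largest is σ²_Analysis = 9.000.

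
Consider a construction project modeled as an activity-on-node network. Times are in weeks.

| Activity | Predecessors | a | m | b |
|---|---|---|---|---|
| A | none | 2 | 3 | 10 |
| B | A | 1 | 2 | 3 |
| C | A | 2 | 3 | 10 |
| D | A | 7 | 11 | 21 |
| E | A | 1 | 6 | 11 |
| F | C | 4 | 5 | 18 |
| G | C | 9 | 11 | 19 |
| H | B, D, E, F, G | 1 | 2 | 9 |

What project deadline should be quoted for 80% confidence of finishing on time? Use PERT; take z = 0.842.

te_A = (2 + 4·3 + 10)/6 = 24/6 = 4; σ²_A = ((10−2)/6)² = 1.778
te_B = (1 + 4·2 + 3)/6 = 12/6 = 2; σ²_B = ((3−1)/6)² = 0.111
te_C = (2 + 4·3 + 10)/6 = 24/6 = 4; σ²_C = ((10−2)/6)² = 1.778
te_D = (7 + 4·11 + 21)/6 = 72/6 = 12; σ²_D = ((21−7)/6)² = 5.444
te_E = (1 + 4·6 + 11)/6 = 36/6 = 6; σ²_E = ((11−1)/6)² = 2.778
te_F = (4 + 4·5 + 18)/6 = 42/6 = 7; σ²_F = ((18−4)/6)² = 5.444
te_G = (9 + 4·11 + 19)/6 = 72/6 = 12; σ²_G = ((19−9)/6)² = 2.778
te_H = (1 + 4·2 + 9)/6 = 18/6 = 3; σ²_H = ((9−1)/6)² = 1.778

Forward pass:
ES_A = 0; EF_A = 4
ES_B = 4; EF_B = 4+2 = 6
ES_C = 4; EF_C = 4+4 = 8
ES_D = 4; EF_D = 4+12 = 16
ES_E = 4; EF_E = 4+6 = 10
ES_F = 8; EF_F = 8+7 = 15
ES_G = 8; EF_G = 8+12 = 20
ES_H = max(EF_B=6, EF_D=16, EF_E=10, EF_F=15, EF_G=20) = 20; EF_H = 20+3 = 23
Expected project duration μ = 23 weeks. Critical path: A → C → G → H.

Variance along critical path = 1.778 + 1.778 + 2.778 + 1.778 = 8.111; σ = 2.848 weeks.
D = μ + z·σ = 23 + 0.842·2.848 = 25.4 weeks

25.4 weeks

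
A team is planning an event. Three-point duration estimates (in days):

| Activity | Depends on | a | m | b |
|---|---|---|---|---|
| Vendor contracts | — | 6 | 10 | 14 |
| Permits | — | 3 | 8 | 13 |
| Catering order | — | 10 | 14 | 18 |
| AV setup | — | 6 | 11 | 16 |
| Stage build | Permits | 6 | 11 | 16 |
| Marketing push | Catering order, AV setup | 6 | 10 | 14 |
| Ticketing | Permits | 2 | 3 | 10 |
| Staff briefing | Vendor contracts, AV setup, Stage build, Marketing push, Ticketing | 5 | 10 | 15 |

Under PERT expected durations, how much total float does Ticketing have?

te_Vendor contracts = (6 + 4·10 + 14)/6 = 60/6 = 10
te_Permits = (3 + 4·8 + 13)/6 = 48/6 = 8
te_Catering order = (10 + 4·14 + 18)/6 = 84/6 = 14
te_AV setup = (6 + 4·11 + 16)/6 = 66/6 = 11
te_Stage build = (6 + 4·11 + 16)/6 = 66/6 = 11
te_Marketing push = (6 + 4·10 + 14)/6 = 60/6 = 10
te_Ticketing = (2 + 4·3 + 10)/6 = 24/6 = 4
te_Staff briefing = (5 + 4·10 + 15)/6 = 60/6 = 10

Forward pass:
ES_Vendor contracts = 0; EF_Vendor contracts = 10
ES_Permits = 0; EF_Permits = 8
ES_Catering order = 0; EF_Catering order = 14
ES_AV setup = 0; EF_AV setup = 11
ES_Stage build = 8; EF_Stage build = 8+11 = 19
ES_Marketing push = max(EF_Catering order=14, EF_AV setup=11) = 14; EF_Marketing push = 14+10 = 24
ES_Ticketing = 8; EF_Ticketing = 8+4 = 12
ES_Staff briefing = max(EF_Vendor contracts=10, EF_AV setup=11, EF_Stage build=19, EF_Marketing push=24, EF_Ticketing=12) = 24; EF_Staff briefing = 24+10 = 34
Expected project duration μ = 34 days. Critical path: Catering order → Marketing push → Staff briefing.

Backward pass:
LF_Staff briefing = 34; LS_Staff briefing = 34−10 = 24
LF_Ticketing = LS_Staff briefing = 24; LS_Ticketing = 24−4 = 20
LF_Marketing push = LS_Staff briefing = 24; LS_Marketing push = 24−10 = 14
LF_Stage build = LS_Staff briefing = 24; LS_Stage build = 24−11 = 13
LF_AV setup = min(LS_Marketing push=14, LS_Staff briefing=24) = 14; LS_AV setup = 14−11 = 3
LF_Catering order = LS_Marketing push = 14; LS_Catering order = 14−14 = 0
LF_Permits = min(LS_Stage build=13, LS_Ticketing=20) = 13; LS_Permits = 13−8 = 5
LF_Vendor contracts = LS_Staff briefing = 24; LS_Vendor contracts = 24−10 = 14
Slack_Ticketing = LS_Ticketing − ES_Ticketing = 20 − 8 = 12

12 days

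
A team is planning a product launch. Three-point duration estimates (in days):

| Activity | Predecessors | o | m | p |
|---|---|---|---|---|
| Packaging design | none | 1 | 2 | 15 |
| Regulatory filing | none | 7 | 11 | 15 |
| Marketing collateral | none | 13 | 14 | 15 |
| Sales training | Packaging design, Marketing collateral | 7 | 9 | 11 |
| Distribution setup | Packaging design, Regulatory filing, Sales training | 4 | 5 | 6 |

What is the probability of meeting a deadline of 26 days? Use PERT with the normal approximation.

0.007

te_Packaging design = (1 + 4·2 + 15)/6 = 24/6 = 4; σ²_Packaging design = ((15−1)/6)² = 5.444
te_Regulatory filing = (7 + 4·11 + 15)/6 = 66/6 = 11; σ²_Regulatory filing = ((15−7)/6)² = 1.778
te_Marketing collateral = (13 + 4·14 + 15)/6 = 84/6 = 14; σ²_Marketing collateral = ((15−13)/6)² = 0.111
te_Sales training = (7 + 4·9 + 11)/6 = 54/6 = 9; σ²_Sales training = ((11−7)/6)² = 0.444
te_Distribution setup = (4 + 4·5 + 6)/6 = 30/6 = 5; σ²_Distribution setup = ((6−4)/6)² = 0.111

Forward pass:
ES_Packaging design = 0; EF_Packaging design = 4
ES_Regulatory filing = 0; EF_Regulatory filing = 11
ES_Marketing collateral = 0; EF_Marketing collateral = 14
ES_Sales training = max(EF_Packaging design=4, EF_Marketing collateral=14) = 14; EF_Sales training = 14+9 = 23
ES_Distribution setup = max(EF_Packaging design=4, EF_Regulatory filing=11, EF_Sales training=23) = 23; EF_Distribution setup = 23+5 = 28
Expected project duration μ = 28 days. Critical path: Marketing collateral → Sales training → Distribution setup.

Variance along critical path = 0.111 + 0.444 + 0.111 = 0.667; σ = √0.667 = 0.816 days.
Z = (26 − 28) / 0.816 = -2.449
P(T ≤ 26) = Φ(-2.449) ≈ 0.007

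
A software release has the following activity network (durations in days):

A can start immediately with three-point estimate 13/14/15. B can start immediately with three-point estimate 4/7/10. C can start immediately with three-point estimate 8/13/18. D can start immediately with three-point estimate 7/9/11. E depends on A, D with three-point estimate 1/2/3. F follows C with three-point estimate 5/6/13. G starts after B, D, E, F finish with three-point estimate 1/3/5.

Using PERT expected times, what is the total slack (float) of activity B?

te_A = (13 + 4·14 + 15)/6 = 84/6 = 14
te_B = (4 + 4·7 + 10)/6 = 42/6 = 7
te_C = (8 + 4·13 + 18)/6 = 78/6 = 13
te_D = (7 + 4·9 + 11)/6 = 54/6 = 9
te_E = (1 + 4·2 + 3)/6 = 12/6 = 2
te_F = (5 + 4·6 + 13)/6 = 42/6 = 7
te_G = (1 + 4·3 + 5)/6 = 18/6 = 3

Forward pass:
ES_A = 0; EF_A = 14
ES_B = 0; EF_B = 7
ES_C = 0; EF_C = 13
ES_D = 0; EF_D = 9
ES_E = max(EF_A=14, EF_D=9) = 14; EF_E = 14+2 = 16
ES_F = 13; EF_F = 13+7 = 20
ES_G = max(EF_B=7, EF_D=9, EF_E=16, EF_F=20) = 20; EF_G = 20+3 = 23
Expected project duration μ = 23 days. Critical path: C → F → G.

Backward pass:
LF_G = 23; LS_G = 23−3 = 20
LF_F = LS_G = 20; LS_F = 20−7 = 13
LF_E = LS_G = 20; LS_E = 20−2 = 18
LF_D = min(LS_E=18, LS_G=20) = 18; LS_D = 18−9 = 9
LF_C = LS_F = 13; LS_C = 13−13 = 0
LF_B = LS_G = 20; LS_B = 20−7 = 13
LF_A = LS_E = 18; LS_A = 18−14 = 4
Slack_B = LS_B − ES_B = 13 − 0 = 13

13 days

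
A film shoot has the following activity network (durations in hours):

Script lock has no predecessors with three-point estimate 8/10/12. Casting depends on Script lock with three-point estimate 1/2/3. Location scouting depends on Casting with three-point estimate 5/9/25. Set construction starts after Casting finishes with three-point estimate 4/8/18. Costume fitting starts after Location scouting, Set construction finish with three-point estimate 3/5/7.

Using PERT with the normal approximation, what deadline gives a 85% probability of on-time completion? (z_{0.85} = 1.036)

31.6 hours

te_Script lock = (8 + 4·10 + 12)/6 = 60/6 = 10; σ²_Script lock = ((12−8)/6)² = 0.444
te_Casting = (1 + 4·2 + 3)/6 = 12/6 = 2; σ²_Casting = ((3−1)/6)² = 0.111
te_Location scouting = (5 + 4·9 + 25)/6 = 66/6 = 11; σ²_Location scouting = ((25−5)/6)² = 11.111
te_Set construction = (4 + 4·8 + 18)/6 = 54/6 = 9; σ²_Set construction = ((18−4)/6)² = 5.444
te_Costume fitting = (3 + 4·5 + 7)/6 = 30/6 = 5; σ²_Costume fitting = ((7−3)/6)² = 0.444

Forward pass:
ES_Script lock = 0; EF_Script lock = 10
ES_Casting = 10; EF_Casting = 10+2 = 12
ES_Location scouting = 12; EF_Location scouting = 12+11 = 23
ES_Set construction = 12; EF_Set construction = 12+9 = 21
ES_Costume fitting = max(EF_Location scouting=23, EF_Set construction=21) = 23; EF_Costume fitting = 23+5 = 28
Expected project duration μ = 28 hours. Critical path: Script lock → Casting → Location scouting → Costume fitting.

Variance along critical path = 0.444 + 0.111 + 11.111 + 0.444 = 12.111; σ = 3.480 hours.
D = μ + z·σ = 28 + 1.036·3.480 = 31.6 hours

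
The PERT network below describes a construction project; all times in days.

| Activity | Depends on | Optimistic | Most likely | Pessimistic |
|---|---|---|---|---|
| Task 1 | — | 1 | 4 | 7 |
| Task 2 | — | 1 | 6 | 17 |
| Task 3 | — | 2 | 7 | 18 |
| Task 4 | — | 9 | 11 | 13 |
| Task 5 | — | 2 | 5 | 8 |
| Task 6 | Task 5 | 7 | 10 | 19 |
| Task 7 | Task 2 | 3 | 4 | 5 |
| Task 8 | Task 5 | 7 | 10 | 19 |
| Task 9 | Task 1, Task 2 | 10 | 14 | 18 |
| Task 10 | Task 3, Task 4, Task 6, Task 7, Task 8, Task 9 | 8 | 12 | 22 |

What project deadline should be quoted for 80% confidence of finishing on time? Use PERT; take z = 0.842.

te_Task 1 = (1 + 4·4 + 7)/6 = 24/6 = 4; σ²_Task 1 = ((7−1)/6)² = 1.000
te_Task 2 = (1 + 4·6 + 17)/6 = 42/6 = 7; σ²_Task 2 = ((17−1)/6)² = 7.111
te_Task 3 = (2 + 4·7 + 18)/6 = 48/6 = 8; σ²_Task 3 = ((18−2)/6)² = 7.111
te_Task 4 = (9 + 4·11 + 13)/6 = 66/6 = 11; σ²_Task 4 = ((13−9)/6)² = 0.444
te_Task 5 = (2 + 4·5 + 8)/6 = 30/6 = 5; σ²_Task 5 = ((8−2)/6)² = 1.000
te_Task 6 = (7 + 4·10 + 19)/6 = 66/6 = 11; σ²_Task 6 = ((19−7)/6)² = 4.000
te_Task 7 = (3 + 4·4 + 5)/6 = 24/6 = 4; σ²_Task 7 = ((5−3)/6)² = 0.111
te_Task 8 = (7 + 4·10 + 19)/6 = 66/6 = 11; σ²_Task 8 = ((19−7)/6)² = 4.000
te_Task 9 = (10 + 4·14 + 18)/6 = 84/6 = 14; σ²_Task 9 = ((18−10)/6)² = 1.778
te_Task 10 = (8 + 4·12 + 22)/6 = 78/6 = 13; σ²_Task 10 = ((22−8)/6)² = 5.444

Forward pass:
ES_Task 1 = 0; EF_Task 1 = 4
ES_Task 2 = 0; EF_Task 2 = 7
ES_Task 3 = 0; EF_Task 3 = 8
ES_Task 4 = 0; EF_Task 4 = 11
ES_Task 5 = 0; EF_Task 5 = 5
ES_Task 6 = 5; EF_Task 6 = 5+11 = 16
ES_Task 7 = 7; EF_Task 7 = 7+4 = 11
ES_Task 8 = 5; EF_Task 8 = 5+11 = 16
ES_Task 9 = max(EF_Task 1=4, EF_Task 2=7) = 7; EF_Task 9 = 7+14 = 21
ES_Task 10 = max(EF_Task 3=8, EF_Task 4=11, EF_Task 6=16, EF_Task 7=11, EF_Task 8=16, EF_Task 9=21) = 21; EF_Task 10 = 21+13 = 34
Expected project duration μ = 34 days. Critical path: Task 2 → Task 9 → Task 10.

Variance along critical path = 7.111 + 1.778 + 5.444 = 14.333; σ = 3.786 days.
D = μ + z·σ = 34 + 0.842·3.786 = 37.2 days

37.2 days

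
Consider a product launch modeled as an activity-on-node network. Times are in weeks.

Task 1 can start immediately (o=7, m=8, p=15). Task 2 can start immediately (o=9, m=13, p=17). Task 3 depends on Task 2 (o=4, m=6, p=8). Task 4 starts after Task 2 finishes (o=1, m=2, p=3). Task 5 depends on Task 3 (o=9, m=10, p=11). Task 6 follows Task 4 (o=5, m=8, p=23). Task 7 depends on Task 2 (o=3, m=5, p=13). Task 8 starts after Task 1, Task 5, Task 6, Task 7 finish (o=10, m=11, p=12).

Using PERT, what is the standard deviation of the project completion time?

te_Task 1 = (7 + 4·8 + 15)/6 = 54/6 = 9; σ²_Task 1 = ((15−7)/6)² = 1.778
te_Task 2 = (9 + 4·13 + 17)/6 = 78/6 = 13; σ²_Task 2 = ((17−9)/6)² = 1.778
te_Task 3 = (4 + 4·6 + 8)/6 = 36/6 = 6; σ²_Task 3 = ((8−4)/6)² = 0.444
te_Task 4 = (1 + 4·2 + 3)/6 = 12/6 = 2; σ²_Task 4 = ((3−1)/6)² = 0.111
te_Task 5 = (9 + 4·10 + 11)/6 = 60/6 = 10; σ²_Task 5 = ((11−9)/6)² = 0.111
te_Task 6 = (5 + 4·8 + 23)/6 = 60/6 = 10; σ²_Task 6 = ((23−5)/6)² = 9.000
te_Task 7 = (3 + 4·5 + 13)/6 = 36/6 = 6; σ²_Task 7 = ((13−3)/6)² = 2.778
te_Task 8 = (10 + 4·11 + 12)/6 = 66/6 = 11; σ²_Task 8 = ((12−10)/6)² = 0.111

Forward pass:
ES_Task 1 = 0; EF_Task 1 = 9
ES_Task 2 = 0; EF_Task 2 = 13
ES_Task 3 = 13; EF_Task 3 = 13+6 = 19
ES_Task 4 = 13; EF_Task 4 = 13+2 = 15
ES_Task 5 = 19; EF_Task 5 = 19+10 = 29
ES_Task 6 = 15; EF_Task 6 = 15+10 = 25
ES_Task 7 = 13; EF_Task 7 = 13+6 = 19
ES_Task 8 = max(EF_Task 1=9, EF_Task 5=29, EF_Task 6=25, EF_Task 7=19) = 29; EF_Task 8 = 29+11 = 40
Expected project duration μ = 40 weeks. Critical path: Task 2 → Task 3 → Task 5 → Task 8.

Variance along critical path = 1.778 + 0.444 + 0.111 + 0.111 = 2.444
σ = √2.444 = 1.563 weeks

1.56 weeks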